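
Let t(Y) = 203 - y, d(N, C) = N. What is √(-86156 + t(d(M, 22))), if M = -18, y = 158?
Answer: I*√86111 ≈ 293.45*I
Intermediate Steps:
t(Y) = 45 (t(Y) = 203 - 1*158 = 203 - 158 = 45)
√(-86156 + t(d(M, 22))) = √(-86156 + 45) = √(-86111) = I*√86111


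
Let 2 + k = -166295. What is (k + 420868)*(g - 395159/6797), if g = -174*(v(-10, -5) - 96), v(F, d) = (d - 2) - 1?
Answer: 31211258176563/6797 ≈ 4.5919e+9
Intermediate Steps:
v(F, d) = -3 + d (v(F, d) = (-2 + d) - 1 = -3 + d)
k = -166297 (k = -2 - 166295 = -166297)
g = 18096 (g = -174*((-3 - 5) - 96) = -174*(-8 - 96) = -174*(-104) = 18096)
(k + 420868)*(g - 395159/6797) = (-166297 + 420868)*(18096 - 395159/6797) = 254571*(18096 - 395159*1/6797) = 254571*(18096 - 395159/6797) = 254571*(122603353/6797) = 31211258176563/6797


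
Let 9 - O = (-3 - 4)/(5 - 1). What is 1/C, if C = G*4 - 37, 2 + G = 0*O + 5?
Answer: -1/25 ≈ -0.040000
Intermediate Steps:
O = 43/4 (O = 9 - (-3 - 4)/(5 - 1) = 9 - (-7)/4 = 9 - 1*(-7/4) = 9 + 7/4 = 43/4 ≈ 10.750)
G = 3 (G = -2 + (0*(43/4) + 5) = -2 + (0 + 5) = -2 + 5 = 3)
C = -25 (C = 3*4 - 37 = 12 - 37 = -25)
1/C = 1/(-25) = -1/25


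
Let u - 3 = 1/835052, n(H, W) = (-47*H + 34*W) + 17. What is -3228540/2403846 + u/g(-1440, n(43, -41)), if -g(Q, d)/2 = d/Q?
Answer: -281184421763660/142102690024017 ≈ -1.9787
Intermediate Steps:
n(H, W) = 17 - 47*H + 34*W
g(Q, d) = -2*d/Q
u = 2505157/835052 (u = 3 + 1/835052 = 2505157/835052 ≈ 3.0000)
-3228540/2403846 + u/g(-1440, n(43, -41)) = -3228540/2403846 + 2505157/(835052*((-2*(17 - 47*43 + 34*(-41))/(-1440)))) = -3228540*1/2403846 + 2505157/(835052*((-2*(17 - 2021 - 1394)*(-1/1440)))) = -538090/400641 + 2505157/(835052*((-2*(-3398)*(-1/1440)))) = -538090/400641 + 2505157/(835052*(-1699/360)) = -538090/400641 + (2505157/835052)*(-360/1699) = -538090/400641 - 225464130/354688337 = -281184421763660/142102690024017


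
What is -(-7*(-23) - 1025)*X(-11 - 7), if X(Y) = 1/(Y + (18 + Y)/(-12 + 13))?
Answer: -48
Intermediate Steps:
X(Y) = 1/(18 + 2*Y) (X(Y) = 1/(Y + (18 + Y)/1) = 1/(Y + (18 + Y)*1) = 1/(Y + (18 + Y)) = 1/(18 + 2*Y))
-(-7*(-23) - 1025)*X(-11 - 7) = -(-7*(-23) - 1025)*1/(2*(9 + (-11 - 7))) = -(161 - 1025)*1/(2*(9 - 18)) = -(-864)*(½)/(-9) = -(-864)*(½)*(-⅑) = -(-864)*(-1)/18 = -1*48 = -48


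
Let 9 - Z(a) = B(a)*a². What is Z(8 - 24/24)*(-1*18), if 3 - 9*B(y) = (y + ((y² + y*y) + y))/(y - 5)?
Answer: -5356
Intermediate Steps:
B(y) = ⅓ - (2*y + 2*y²)/(9*(-5 + y)) (B(y) = ⅓ - (y + ((y² + y*y) + y))/(9*(y - 5)) = ⅓ - (y + ((y² + y²) + y))/(9*(-5 + y)) = ⅓ - (y + (2*y² + y))/(9*(-5 + y)) = ⅓ - (y + (y + 2*y²))/(9*(-5 + y)) = ⅓ - (2*y + 2*y²)/(9*(-5 + y)))
Z(a) = 9 - a²*(-15 + a - 2*a²)/(9*(-5 + a)) (Z(a) = 9 - (-15 + a - 2*a²)/(9*(-5 + a))*a² = 9 - a²*(-15 + a - 2*a²)/(9*(-5 + a)))
Z(8 - 24/24)*(-1*18) = ((-405 + 81*(8 - 24/24) + (8 - 24/24)²*(15 - (8 - 24/24) + 2*(8 - 24/24)²))/(9*(-5 + (8 - 24/24))))*(-1*18) = ((-405 + 81*(8 - 24/24) + (8 - 24/24)²*(15 - (8 - 24/24) + 2*(8 - 24/24)²))/(9*(-5 + (8 - 24/24))))*(-18) = ((-405 + 81*(8 - 1*1) + (8 - 1*1)²*(15 - (8 - 1*1) + 2*(8 - 1*1)²))/(9*(-5 + (8 - 1*1))))*(-18) = ((-405 + 81*(8 - 1) + (8 - 1)²*(15 - (8 - 1) + 2*(8 - 1)²))/(9*(-5 + (8 - 1))))*(-18) = ((-405 + 81*7 + 7²*(15 - 1*7 + 2*7²))/(9*(-5 + 7)))*(-18) = ((⅑)*(-405 + 567 + 49*(15 - 7 + 2*49))/2)*(-18) = ((⅑)*(½)*(-405 + 567 + 49*(15 - 7 + 98)))*(-18) = ((⅑)*(½)*(-405 + 567 + 49*106))*(-18) = ((⅑)*(½)*(-405 + 567 + 5194))*(-18) = ((⅑)*(½)*5356)*(-18) = (2678/9)*(-18) = -5356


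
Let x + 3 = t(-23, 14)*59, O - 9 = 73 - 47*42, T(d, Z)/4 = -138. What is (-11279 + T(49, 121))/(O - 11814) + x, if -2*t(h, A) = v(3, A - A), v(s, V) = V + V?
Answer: -29287/13706 ≈ -2.1368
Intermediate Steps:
v(s, V) = 2*V
T(d, Z) = -552 (T(d, Z) = 4*(-138) = -552)
t(h, A) = 0 (t(h, A) = -(A - A) = -0 = -1/2*0 = 0)
O = -1892 (O = 9 + (73 - 47*42) = 9 + (73 - 1974) = 9 - 1901 = -1892)
x = -3 (x = -3 + 0*59 = -3 + 0 = -3)
(-11279 + T(49, 121))/(O - 11814) + x = (-11279 - 552)/(-1892 - 11814) - 3 = -11831/(-13706) - 3 = -11831*(-1/13706) - 3 = 11831/13706 - 3 = -29287/13706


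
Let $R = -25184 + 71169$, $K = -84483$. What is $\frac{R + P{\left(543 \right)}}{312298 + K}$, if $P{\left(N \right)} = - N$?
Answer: $\frac{45442}{227815} \approx 0.19947$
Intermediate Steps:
$R = 45985$
$\frac{R + P{\left(543 \right)}}{312298 + K} = \frac{45985 - 543}{312298 - 84483} = \frac{45985 - 543}{227815} = 45442 \cdot \frac{1}{227815} = \frac{45442}{227815}$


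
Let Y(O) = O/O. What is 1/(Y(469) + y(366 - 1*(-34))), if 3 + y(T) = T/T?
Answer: -1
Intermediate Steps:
Y(O) = 1
y(T) = -2 (y(T) = -3 + T/T = -3 + 1 = -2)
1/(Y(469) + y(366 - 1*(-34))) = 1/(1 - 2) = 1/(-1) = -1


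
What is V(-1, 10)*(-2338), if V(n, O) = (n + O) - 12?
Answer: 7014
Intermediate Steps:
V(n, O) = -12 + O + n (V(n, O) = (O + n) - 12 = -12 + O + n)
V(-1, 10)*(-2338) = (-12 + 10 - 1)*(-2338) = -3*(-2338) = 7014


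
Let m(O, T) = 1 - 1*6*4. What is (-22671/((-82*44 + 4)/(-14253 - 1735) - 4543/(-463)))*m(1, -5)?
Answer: 964969645563/18575534 ≈ 51948.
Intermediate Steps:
m(O, T) = -23 (m(O, T) = 1 - 6*4 = 1 - 24 = -23)
(-22671/((-82*44 + 4)/(-14253 - 1735) - 4543/(-463)))*m(1, -5) = -22671/((-82*44 + 4)/(-14253 - 1735) - 4543/(-463))*(-23) = -22671/((-3608 + 4)/(-15988) - 4543*(-1/463))*(-23) = -22671/(-3604*(-1/15988) + 4543/463)*(-23) = -22671/(901/3997 + 4543/463)*(-23) = -22671/18575534/1850611*(-23) = -22671*1850611/18575534*(-23) = -41955201981/18575534*(-23) = 964969645563/18575534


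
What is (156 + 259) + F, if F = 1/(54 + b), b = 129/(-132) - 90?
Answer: 675161/1627 ≈ 414.97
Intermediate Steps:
b = -4003/44 (b = 129*(-1/132) - 90 = -43/44 - 90 = -4003/44 ≈ -90.977)
F = -44/1627 (F = 1/(54 - 4003/44) = 1/(-1627/44) = -44/1627 ≈ -0.027044)
(156 + 259) + F = (156 + 259) - 44/1627 = 415 - 44/1627 = 675161/1627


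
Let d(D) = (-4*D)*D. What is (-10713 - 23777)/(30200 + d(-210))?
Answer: 3449/14620 ≈ 0.23591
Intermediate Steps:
d(D) = -4*D**2
(-10713 - 23777)/(30200 + d(-210)) = (-10713 - 23777)/(30200 - 4*(-210)**2) = -34490/(30200 - 4*44100) = -34490/(30200 - 176400) = -34490/(-146200) = -34490*(-1/146200) = 3449/14620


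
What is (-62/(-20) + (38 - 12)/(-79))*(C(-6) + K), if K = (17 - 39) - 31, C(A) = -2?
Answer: -24079/158 ≈ -152.40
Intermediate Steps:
K = -53 (K = -22 - 31 = -53)
(-62/(-20) + (38 - 12)/(-79))*(C(-6) + K) = (-62/(-20) + (38 - 12)/(-79))*(-2 - 53) = (-62*(-1/20) + 26*(-1/79))*(-55) = (31/10 - 26/79)*(-55) = (2189/790)*(-55) = -24079/158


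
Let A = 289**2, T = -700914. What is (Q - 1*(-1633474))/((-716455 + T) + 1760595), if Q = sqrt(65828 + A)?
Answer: 816737/171613 + sqrt(149349)/343226 ≈ 4.7603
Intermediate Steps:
A = 83521
Q = sqrt(149349) (Q = sqrt(65828 + 83521) = sqrt(149349) ≈ 386.46)
(Q - 1*(-1633474))/((-716455 + T) + 1760595) = (sqrt(149349) - 1*(-1633474))/((-716455 - 700914) + 1760595) = (sqrt(149349) + 1633474)/(-1417369 + 1760595) = (1633474 + sqrt(149349))/343226 = (1633474 + sqrt(149349))*(1/343226) = 816737/171613 + sqrt(149349)/343226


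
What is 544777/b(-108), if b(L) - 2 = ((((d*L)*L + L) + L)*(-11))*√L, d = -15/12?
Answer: 544777/1430433838946 - 132998588118*I*√3/715216919473 ≈ 3.8085e-7 - 0.32208*I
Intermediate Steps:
d = -5/4 (d = -15*1/12 = -5/4 ≈ -1.2500)
b(L) = 2 + √L*(-22*L + 55*L²/4) (b(L) = 2 + ((((-5*L/4)*L + L) + L)*(-11))*√L = 2 + (((-5*L²/4 + L) + L)*(-11))*√L = 2 + (((L - 5*L²/4) + L)*(-11))*√L = 2 + ((2*L - 5*L²/4)*(-11))*√L = 2 + (-22*L + 55*L²/4)*√L = 2 + √L*(-22*L + 55*L²/4))
544777/b(-108) = 544777/(2 - (-14256)*I*√3 + 55*(-108)^(5/2)/4) = 544777/(2 - (-14256)*I*√3 + 55*(69984*I*√3)/4) = 544777/(2 + 14256*I*√3 + 962280*I*√3) = 544777/(2 + 976536*I*√3)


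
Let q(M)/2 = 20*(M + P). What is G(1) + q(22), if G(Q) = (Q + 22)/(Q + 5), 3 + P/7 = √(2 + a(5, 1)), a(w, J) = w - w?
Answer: 263/6 + 280*√2 ≈ 439.81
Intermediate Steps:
a(w, J) = 0
P = -21 + 7*√2 (P = -21 + 7*√(2 + 0) = -21 + 7*√2 ≈ -11.101)
G(Q) = (22 + Q)/(5 + Q)
q(M) = -840 + 40*M + 280*√2 (q(M) = 2*(20*(M + (-21 + 7*√2))) = 2*(20*(-21 + M + 7*√2)) = 2*(-420 + 20*M + 140*√2) = -840 + 40*M + 280*√2)
G(1) + q(22) = (22 + 1)/(5 + 1) + (-840 + 40*22 + 280*√2) = 23/6 + (-840 + 880 + 280*√2) = (⅙)*23 + (40 + 280*√2) = 23/6 + (40 + 280*√2) = 263/6 + 280*√2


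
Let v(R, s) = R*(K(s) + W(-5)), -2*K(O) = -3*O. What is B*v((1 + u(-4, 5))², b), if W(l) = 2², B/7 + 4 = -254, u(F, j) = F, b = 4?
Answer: -162540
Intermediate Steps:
K(O) = 3*O/2 (K(O) = -(-3)*O/2 = 3*O/2)
B = -1806 (B = -28 + 7*(-254) = -28 - 1778 = -1806)
W(l) = 4
v(R, s) = R*(4 + 3*s/2) (v(R, s) = R*(3*s/2 + 4) = R*(4 + 3*s/2))
B*v((1 + u(-4, 5))², b) = -903*(1 - 4)²*(8 + 3*4) = -903*(-3)²*(8 + 12) = -903*9*20 = -1806*90 = -162540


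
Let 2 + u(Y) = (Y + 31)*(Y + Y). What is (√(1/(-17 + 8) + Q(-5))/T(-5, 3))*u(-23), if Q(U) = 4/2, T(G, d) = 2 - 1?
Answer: -370*√17/3 ≈ -508.52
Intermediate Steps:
T(G, d) = 1
Q(U) = 2 (Q(U) = 4*(½) = 2)
u(Y) = -2 + 2*Y*(31 + Y) (u(Y) = -2 + (Y + 31)*(Y + Y) = -2 + (31 + Y)*(2*Y) = -2 + 2*Y*(31 + Y))
(√(1/(-17 + 8) + Q(-5))/T(-5, 3))*u(-23) = (√(1/(-17 + 8) + 2)/1)*(-2 + 2*(-23)² + 62*(-23)) = (√(1/(-9) + 2)*1)*(-2 + 2*529 - 1426) = (√(-⅑ + 2)*1)*(-2 + 1058 - 1426) = (√(17/9)*1)*(-370) = ((√17/3)*1)*(-370) = (√17/3)*(-370) = -370*√17/3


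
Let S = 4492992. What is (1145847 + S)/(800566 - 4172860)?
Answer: -1879613/1124098 ≈ -1.6721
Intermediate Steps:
(1145847 + S)/(800566 - 4172860) = (1145847 + 4492992)/(800566 - 4172860) = 5638839/(-3372294) = 5638839*(-1/3372294) = -1879613/1124098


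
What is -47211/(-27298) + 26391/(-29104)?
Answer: 326803713/397240496 ≈ 0.82269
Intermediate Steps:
-47211/(-27298) + 26391/(-29104) = -47211*(-1/27298) + 26391*(-1/29104) = 47211/27298 - 26391/29104 = 326803713/397240496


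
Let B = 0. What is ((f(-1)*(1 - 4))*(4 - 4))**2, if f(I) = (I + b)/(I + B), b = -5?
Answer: 0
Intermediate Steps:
f(I) = (-5 + I)/I (f(I) = (I - 5)/(I + 0) = (-5 + I)/I)
((f(-1)*(1 - 4))*(4 - 4))**2 = ((((-5 - 1)/(-1))*(1 - 4))*(4 - 4))**2 = ((-1*(-6)*(-3))*0)**2 = ((6*(-3))*0)**2 = (-18*0)**2 = 0**2 = 0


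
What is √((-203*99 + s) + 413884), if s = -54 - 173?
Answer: 2*√98390 ≈ 627.34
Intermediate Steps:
s = -227
√((-203*99 + s) + 413884) = √((-203*99 - 227) + 413884) = √((-20097 - 227) + 413884) = √(-20324 + 413884) = √393560 = 2*√98390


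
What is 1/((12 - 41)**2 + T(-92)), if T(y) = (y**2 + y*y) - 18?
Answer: 1/17751 ≈ 5.6335e-5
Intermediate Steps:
T(y) = -18 + 2*y**2 (T(y) = (y**2 + y**2) - 18 = 2*y**2 - 18 = -18 + 2*y**2)
1/((12 - 41)**2 + T(-92)) = 1/((12 - 41)**2 + (-18 + 2*(-92)**2)) = 1/((-29)**2 + (-18 + 2*8464)) = 1/(841 + (-18 + 16928)) = 1/(841 + 16910) = 1/17751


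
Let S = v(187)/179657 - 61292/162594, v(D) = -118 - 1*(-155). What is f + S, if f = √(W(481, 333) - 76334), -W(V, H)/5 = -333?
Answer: -5502760433/14605575129 + I*√74669 ≈ -0.37676 + 273.26*I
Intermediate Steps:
v(D) = 37 (v(D) = -118 + 155 = 37)
W(V, H) = 1665 (W(V, H) = -5*(-333) = 1665)
f = I*√74669 (f = √(1665 - 76334) = √(-74669) = I*√74669 ≈ 273.26*I)
S = -5502760433/14605575129 (S = 37/179657 - 61292/162594 = 37*(1/179657) - 61292*1/162594 = 37/179657 - 30646/81297 = -5502760433/14605575129 ≈ -0.37676)
f + S = I*√74669 - 5502760433/14605575129 = -5502760433/14605575129 + I*√74669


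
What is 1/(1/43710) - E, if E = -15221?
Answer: 58931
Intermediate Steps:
1/(1/43710) - E = 1/(1/43710) - 1*(-15221) = 1/(1/43710) + 15221 = 43710 + 15221 = 58931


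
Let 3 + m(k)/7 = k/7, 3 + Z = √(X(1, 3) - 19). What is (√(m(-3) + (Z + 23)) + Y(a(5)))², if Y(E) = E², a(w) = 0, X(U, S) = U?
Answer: -4 + 3*I*√2 ≈ -4.0 + 4.2426*I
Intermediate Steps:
Z = -3 + 3*I*√2 (Z = -3 + √(1 - 19) = -3 + √(-18) = -3 + 3*I*√2 ≈ -3.0 + 4.2426*I)
m(k) = -21 + k (m(k) = -21 + 7*(k/7) = -21 + k)
(√(m(-3) + (Z + 23)) + Y(a(5)))² = (√((-21 - 3) + ((-3 + 3*I*√2) + 23)) + 0²)² = (√(-24 + (20 + 3*I*√2)) + 0)² = (√(-4 + 3*I*√2) + 0)² = (√(-4 + 3*I*√2))² = -4 + 3*I*√2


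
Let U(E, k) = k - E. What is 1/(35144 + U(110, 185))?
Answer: 1/35219 ≈ 2.8394e-5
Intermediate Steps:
1/(35144 + U(110, 185)) = 1/(35144 + (185 - 1*110)) = 1/(35144 + (185 - 110)) = 1/(35144 + 75) = 1/35219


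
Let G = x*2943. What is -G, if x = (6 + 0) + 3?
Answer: -26487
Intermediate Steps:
x = 9 (x = 6 + 3 = 9)
G = 26487 (G = 9*2943 = 26487)
-G = -1*26487 = -26487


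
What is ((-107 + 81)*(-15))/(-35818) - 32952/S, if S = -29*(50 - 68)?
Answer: -98373193/1558083 ≈ -63.137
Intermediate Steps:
S = 522 (S = -29*(-18) = 522)
((-107 + 81)*(-15))/(-35818) - 32952/S = ((-107 + 81)*(-15))/(-35818) - 32952/522 = -26*(-15)*(-1/35818) - 32952*1/522 = 390*(-1/35818) - 5492/87 = -195/17909 - 5492/87 = -98373193/1558083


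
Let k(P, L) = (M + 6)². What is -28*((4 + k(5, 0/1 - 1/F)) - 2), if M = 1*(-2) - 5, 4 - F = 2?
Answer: -84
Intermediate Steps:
F = 2 (F = 4 - 1*2 = 4 - 2 = 2)
M = -7 (M = -2 - 5 = -7)
k(P, L) = 1 (k(P, L) = (-7 + 6)² = (-1)² = 1)
-28*((4 + k(5, 0/1 - 1/F)) - 2) = -28*((4 + 1) - 2) = -28*(5 - 2) = -28*3 = -84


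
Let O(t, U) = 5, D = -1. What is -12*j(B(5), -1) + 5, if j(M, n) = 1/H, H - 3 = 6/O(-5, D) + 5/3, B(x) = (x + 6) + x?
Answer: 65/22 ≈ 2.9545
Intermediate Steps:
B(x) = 6 + 2*x (B(x) = (6 + x) + x = 6 + 2*x)
H = 88/15 (H = 3 + (6/5 + 5/3) = 3 + 43/15 = 88/15 ≈ 5.8667)
j(M, n) = 15/88 (j(M, n) = 1/(88/15) = 15/88)
-12*j(B(5), -1) + 5 = -12*15/88 + 5 = -45/22 + 5 = 65/22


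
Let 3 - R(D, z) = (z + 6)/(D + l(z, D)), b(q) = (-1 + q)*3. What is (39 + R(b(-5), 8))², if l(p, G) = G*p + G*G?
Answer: 11526025/6561 ≈ 1756.7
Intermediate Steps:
l(p, G) = G² + G*p (l(p, G) = G*p + G² = G² + G*p)
b(q) = -3 + 3*q
R(D, z) = 3 - (6 + z)/(D + D*(D + z)) (R(D, z) = 3 - (z + 6)/(D + D*(D + z)) = 3 - (6 + z)/(D + D*(D + z)))
(39 + R(b(-5), 8))² = (39 + (-6 - 1*8 + 3*(-3 + 3*(-5)) + 3*(-3 + 3*(-5))*((-3 + 3*(-5)) + 8))/((-3 + 3*(-5))*(1 + (-3 + 3*(-5)) + 8)))² = (39 + (-6 - 8 + 3*(-3 - 15) + 3*(-3 - 15)*((-3 - 15) + 8))/((-3 - 15)*(1 + (-3 - 15) + 8)))² = (39 + (-6 - 8 + 3*(-18) + 3*(-18)*(-18 + 8))/((-18)*(1 - 18 + 8)))² = (39 - 1/18*(-6 - 8 - 54 + 3*(-18)*(-10))/(-9))² = (39 - 1/18*(-⅑)*(-6 - 8 - 54 + 540))² = (39 - 1/18*(-⅑)*472)² = (39 + 236/81)² = (3395/81)² = 11526025/6561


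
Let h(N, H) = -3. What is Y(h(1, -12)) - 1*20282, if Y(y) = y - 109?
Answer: -20394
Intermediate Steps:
Y(y) = -109 + y
Y(h(1, -12)) - 1*20282 = (-109 - 3) - 1*20282 = -112 - 20282 = -20394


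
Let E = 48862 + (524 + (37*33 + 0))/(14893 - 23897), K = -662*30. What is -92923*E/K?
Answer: 40881632097869/178819440 ≈ 2.2862e+5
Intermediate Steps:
K = -19860
E = 439951703/9004 (E = 48862 + (524 + (1221 + 0))/(-9004) = 48862 + (524 + 1221)*(-1/9004) = 48862 + 1745*(-1/9004) = 48862 - 1745/9004 = 439951703/9004 ≈ 48862.)
-92923*E/K = -92923/((-19860/439951703/9004)) = -92923/((-19860*9004/439951703)) = -92923/(-178819440/439951703) = -92923*(-439951703/178819440) = 40881632097869/178819440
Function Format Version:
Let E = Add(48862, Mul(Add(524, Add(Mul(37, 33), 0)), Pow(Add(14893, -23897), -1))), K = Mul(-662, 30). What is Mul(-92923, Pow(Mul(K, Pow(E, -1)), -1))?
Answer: Rational(40881632097869, 178819440) ≈ 2.2862e+5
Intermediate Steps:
K = -19860
E = Rational(439951703, 9004) (E = Add(48862, Mul(Add(524, Add(1221, 0)), Pow(-9004, -1))) = Add(48862, Mul(Add(524, 1221), Rational(-1, 9004))) = Add(48862, Mul(1745, Rational(-1, 9004))) = Add(48862, Rational(-1745, 9004)) = Rational(439951703, 9004) ≈ 48862.)
Mul(-92923, Pow(Mul(K, Pow(E, -1)), -1)) = Mul(-92923, Pow(Mul(-19860, Pow(Rational(439951703, 9004), -1)), -1)) = Mul(-92923, Pow(Mul(-19860, Rational(9004, 439951703)), -1)) = Mul(-92923, Pow(Rational(-178819440, 439951703), -1)) = Mul(-92923, Rational(-439951703, 178819440)) = Rational(40881632097869, 178819440)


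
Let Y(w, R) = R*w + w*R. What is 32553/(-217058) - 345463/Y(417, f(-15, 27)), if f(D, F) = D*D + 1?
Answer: -40560613753/20455980036 ≈ -1.9828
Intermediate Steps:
f(D, F) = 1 + D² (f(D, F) = D² + 1 = 1 + D²)
Y(w, R) = 2*R*w (Y(w, R) = R*w + R*w = 2*R*w)
32553/(-217058) - 345463/Y(417, f(-15, 27)) = 32553/(-217058) - 345463*1/(834*(1 + (-15)²)) = 32553*(-1/217058) - 345463*1/(834*(1 + 225)) = -32553/217058 - 345463/(2*226*417) = -32553/217058 - 345463/188484 = -40560613753/20455980036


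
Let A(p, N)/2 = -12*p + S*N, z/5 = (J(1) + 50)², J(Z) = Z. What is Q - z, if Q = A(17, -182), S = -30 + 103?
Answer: -39985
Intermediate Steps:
S = 73
z = 13005 (z = 5*(1 + 50)² = 5*51² = 5*2601 = 13005)
A(p, N) = -24*p + 146*N (A(p, N) = 2*(-12*p + 73*N) = -24*p + 146*N)
Q = -26980 (Q = -24*17 + 146*(-182) = -408 - 26572 = -26980)
Q - z = -26980 - 1*13005 = -26980 - 13005 = -39985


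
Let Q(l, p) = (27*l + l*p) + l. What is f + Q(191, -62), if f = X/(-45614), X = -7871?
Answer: -296209445/45614 ≈ -6493.8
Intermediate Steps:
f = 7871/45614 (f = -7871/(-45614) = -7871*(-1/45614) = 7871/45614 ≈ 0.17256)
Q(l, p) = 28*l + l*p
f + Q(191, -62) = 7871/45614 + 191*(28 - 62) = 7871/45614 + 191*(-34) = 7871/45614 - 6494 = -296209445/45614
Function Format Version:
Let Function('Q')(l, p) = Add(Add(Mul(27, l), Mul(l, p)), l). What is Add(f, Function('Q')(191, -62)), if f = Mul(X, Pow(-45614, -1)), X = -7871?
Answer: Rational(-296209445, 45614) ≈ -6493.8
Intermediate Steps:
f = Rational(7871, 45614) (f = Mul(-7871, Pow(-45614, -1)) = Mul(-7871, Rational(-1, 45614)) = Rational(7871, 45614) ≈ 0.17256)
Function('Q')(l, p) = Add(Mul(28, l), Mul(l, p))
Add(f, Function('Q')(191, -62)) = Add(Rational(7871, 45614), Mul(191, Add(28, -62))) = Add(Rational(7871, 45614), Mul(191, -34)) = Add(Rational(7871, 45614), -6494) = Rational(-296209445, 45614)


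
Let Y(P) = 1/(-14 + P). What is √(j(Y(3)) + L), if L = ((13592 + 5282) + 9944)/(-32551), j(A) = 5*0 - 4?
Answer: I*√5176325122/32551 ≈ 2.2103*I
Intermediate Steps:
j(A) = -4 (j(A) = 0 - 4 = -4)
L = -28818/32551 (L = (18874 + 9944)*(-1/32551) = 28818*(-1/32551) = -28818/32551 ≈ -0.88532)
√(j(Y(3)) + L) = √(-4 - 28818/32551) = √(-159022/32551) = I*√5176325122/32551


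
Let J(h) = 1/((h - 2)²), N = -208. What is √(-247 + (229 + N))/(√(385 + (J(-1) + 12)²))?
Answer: 9*I*√2433229/21533 ≈ 0.65197*I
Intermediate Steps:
J(h) = (-2 + h)⁻² (J(h) = 1/((-2 + h)²) = (-2 + h)⁻²)
√(-247 + (229 + N))/(√(385 + (J(-1) + 12)²)) = √(-247 + (229 - 208))/(√(385 + ((-2 - 1)⁻² + 12)²)) = √(-247 + 21)/(√(385 + ((-3)⁻² + 12)²)) = √(-226)/(√(385 + (⅑ + 12)²)) = (I*√226)/(√(385 + (109/9)²)) = (I*√226)/(√(385 + 11881/81)) = (I*√226)/(√(43066/81)) = (I*√226)/((√43066/9)) = (I*√226)*(9*√43066/43066) = 9*I*√2433229/21533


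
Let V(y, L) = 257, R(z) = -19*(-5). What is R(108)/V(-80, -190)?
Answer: 95/257 ≈ 0.36965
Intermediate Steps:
R(z) = 95
R(108)/V(-80, -190) = 95/257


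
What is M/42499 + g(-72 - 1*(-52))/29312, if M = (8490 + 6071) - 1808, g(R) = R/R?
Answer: 373858435/1245730688 ≈ 0.30011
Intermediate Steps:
g(R) = 1
M = 12753 (M = 14561 - 1808 = 12753)
M/42499 + g(-72 - 1*(-52))/29312 = 12753/42499 + 1/29312 = 373858435/1245730688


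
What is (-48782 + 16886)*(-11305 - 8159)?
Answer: 620823744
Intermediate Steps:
(-48782 + 16886)*(-11305 - 8159) = -31896*(-19464) = 620823744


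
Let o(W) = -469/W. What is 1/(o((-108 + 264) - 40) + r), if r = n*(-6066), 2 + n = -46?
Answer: 116/33775019 ≈ 3.4345e-6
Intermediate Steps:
n = -48 (n = -2 - 46 = -48)
r = 291168 (r = -48*(-6066) = 291168)
1/(o((-108 + 264) - 40) + r) = 1/(-469/((-108 + 264) - 40) + 291168) = 1/(-469/(156 - 40) + 291168) = 1/(-469/116 + 291168) = 1/(33775019/116) = 116/33775019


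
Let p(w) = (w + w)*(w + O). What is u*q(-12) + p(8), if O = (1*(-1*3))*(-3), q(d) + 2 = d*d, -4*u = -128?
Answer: 4816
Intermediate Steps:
u = 32 (u = -¼*(-128) = 32)
q(d) = -2 + d² (q(d) = -2 + d*d = -2 + d²)
O = 9 (O = (1*(-3))*(-3) = -3*(-3) = 9)
p(w) = 2*w*(9 + w) (p(w) = (w + w)*(w + 9) = (2*w)*(9 + w) = 2*w*(9 + w))
u*q(-12) + p(8) = 32*(-2 + (-12)²) + 2*8*(9 + 8) = 32*(-2 + 144) + 2*8*17 = 32*142 + 272 = 4544 + 272 = 4816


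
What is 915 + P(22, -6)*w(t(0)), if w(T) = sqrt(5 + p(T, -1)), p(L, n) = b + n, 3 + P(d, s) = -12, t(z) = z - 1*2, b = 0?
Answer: 885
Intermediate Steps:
t(z) = -2 + z (t(z) = z - 2 = -2 + z)
P(d, s) = -15 (P(d, s) = -3 - 12 = -15)
p(L, n) = n (p(L, n) = 0 + n = n)
w(T) = 2 (w(T) = sqrt(5 - 1) = sqrt(4) = 2)
915 + P(22, -6)*w(t(0)) = 915 - 15*2 = 915 - 30 = 885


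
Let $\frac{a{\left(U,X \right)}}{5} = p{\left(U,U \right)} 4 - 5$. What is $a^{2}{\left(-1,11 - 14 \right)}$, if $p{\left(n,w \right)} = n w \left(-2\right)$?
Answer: $4225$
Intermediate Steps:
$p{\left(n,w \right)} = - 2 n w$
$a{\left(U,X \right)} = -25 - 40 U^{2}$ ($a{\left(U,X \right)} = 5 \left(- 2 U U 4 - 5\right) = 5 \left(- 2 U^{2} \cdot 4 - 5\right) = 5 \left(- 8 U^{2} - 5\right) = 5 \left(-5 - 8 U^{2}\right) = -25 - 40 U^{2}$)
$a^{2}{\left(-1,11 - 14 \right)} = \left(-25 - 40 \left(-1\right)^{2}\right)^{2} = \left(-25 - 40\right)^{2} = \left(-65\right)^{2} = 4225$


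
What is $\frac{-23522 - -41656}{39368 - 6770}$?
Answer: $\frac{9067}{16299} \approx 0.55629$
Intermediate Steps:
$\frac{-23522 - -41656}{39368 - 6770} = \frac{-23522 + 41656}{32598} = 18134 \cdot \frac{1}{32598} = \frac{9067}{16299}$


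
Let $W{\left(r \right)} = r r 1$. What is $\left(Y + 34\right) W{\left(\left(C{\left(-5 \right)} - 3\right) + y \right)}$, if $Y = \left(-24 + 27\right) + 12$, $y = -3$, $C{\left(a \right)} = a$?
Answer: $5929$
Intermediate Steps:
$W{\left(r \right)} = r^{2}$ ($W{\left(r \right)} = r^{2} \cdot 1 = r^{2}$)
$Y = 15$ ($Y = 3 + 12 = 15$)
$\left(Y + 34\right) W{\left(\left(C{\left(-5 \right)} - 3\right) + y \right)} = \left(15 + 34\right) \left(\left(-5 - 3\right) - 3\right)^{2} = 49 \left(-8 - 3\right)^{2} = 49 \left(-11\right)^{2} = 49 \cdot 121 = 5929$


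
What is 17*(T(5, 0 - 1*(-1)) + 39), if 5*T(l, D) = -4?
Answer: 3247/5 ≈ 649.40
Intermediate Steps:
T(l, D) = -⅘ (T(l, D) = (⅕)*(-4) = -⅘)
17*(T(5, 0 - 1*(-1)) + 39) = 17*(-⅘ + 39) = 17*(191/5) = 3247/5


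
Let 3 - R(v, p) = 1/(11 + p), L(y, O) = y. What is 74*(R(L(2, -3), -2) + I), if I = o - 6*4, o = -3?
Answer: -16058/9 ≈ -1784.2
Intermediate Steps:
I = -27 (I = -3 - 6*4 = -3 - 24 = -27)
R(v, p) = 3 - 1/(11 + p)
74*(R(L(2, -3), -2) + I) = 74*((32 + 3*(-2))/(11 - 2) - 27) = 74*((32 - 6)/9 - 27) = 74*((⅑)*26 - 27) = 74*(26/9 - 27) = 74*(-217/9) = -16058/9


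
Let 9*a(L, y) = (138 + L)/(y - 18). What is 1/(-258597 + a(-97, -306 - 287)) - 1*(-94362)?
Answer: 134185117760229/1422024944 ≈ 94362.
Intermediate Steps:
a(L, y) = (138 + L)/(9*(-18 + y)) (a(L, y) = ((138 + L)/(y - 18))/9 = ((138 + L)/(-18 + y))/9 = (138 + L)/(9*(-18 + y)))
1/(-258597 + a(-97, -306 - 287)) - 1*(-94362) = 1/(-258597 + (138 - 97)/(9*(-18 + (-306 - 287)))) - 1*(-94362) = 1/(-258597 + (1/9)*41/(-18 - 593)) + 94362 = 1/(-258597 + (1/9)*41/(-611)) + 94362 = 1/(-258597 + (1/9)*(-1/611)*41) + 94362 = 1/(-258597 - 41/5499) + 94362 = 1/(-1422024944/5499) + 94362 = -5499/1422024944 + 94362 = 134185117760229/1422024944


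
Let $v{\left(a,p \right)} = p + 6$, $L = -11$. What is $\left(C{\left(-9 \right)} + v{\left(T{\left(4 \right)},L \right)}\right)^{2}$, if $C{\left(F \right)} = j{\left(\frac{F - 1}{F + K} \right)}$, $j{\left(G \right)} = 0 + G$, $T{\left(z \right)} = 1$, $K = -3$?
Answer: $\frac{625}{36} \approx 17.361$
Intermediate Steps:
$j{\left(G \right)} = G$
$C{\left(F \right)} = \frac{-1 + F}{-3 + F}$ ($C{\left(F \right)} = \frac{F - 1}{F - 3} = \frac{-1 + F}{-3 + F}$)
$v{\left(a,p \right)} = 6 + p$
$\left(C{\left(-9 \right)} + v{\left(T{\left(4 \right)},L \right)}\right)^{2} = \left(\frac{-1 - 9}{-3 - 9} + \left(6 - 11\right)\right)^{2} = \left(\frac{1}{-12} \left(-10\right) - 5\right)^{2} = \left(\left(- \frac{1}{12}\right) \left(-10\right) - 5\right)^{2} = \left(\frac{5}{6} - 5\right)^{2} = \left(- \frac{25}{6}\right)^{2} = \frac{625}{36}$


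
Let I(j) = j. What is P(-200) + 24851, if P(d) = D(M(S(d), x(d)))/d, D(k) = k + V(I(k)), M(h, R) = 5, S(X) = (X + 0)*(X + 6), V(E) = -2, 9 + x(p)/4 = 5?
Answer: 4970197/200 ≈ 24851.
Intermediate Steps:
x(p) = -16 (x(p) = -36 + 4*5 = -36 + 20 = -16)
S(X) = X*(6 + X)
D(k) = -2 + k (D(k) = k - 2 = -2 + k)
P(d) = 3/d (P(d) = (-2 + 5)/d = 3/d)
P(-200) + 24851 = 3/(-200) + 24851 = 3*(-1/200) + 24851 = -3/200 + 24851 = 4970197/200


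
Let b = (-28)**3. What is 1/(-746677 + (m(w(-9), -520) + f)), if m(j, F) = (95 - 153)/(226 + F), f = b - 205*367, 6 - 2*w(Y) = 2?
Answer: -147/124047979 ≈ -1.1850e-6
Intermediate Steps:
b = -21952
w(Y) = 2 (w(Y) = 3 - 1/2*2 = 3 - 1 = 2)
f = -97187 (f = -21952 - 205*367 = -21952 - 1*75235 = -21952 - 75235 = -97187)
m(j, F) = -58/(226 + F)
1/(-746677 + (m(w(-9), -520) + f)) = 1/(-746677 + (-58/(226 - 520) - 97187)) = 1/(-746677 + (-58/(-294) - 97187)) = 1/(-746677 + (-58*(-1/294) - 97187)) = 1/(-746677 + (29/147 - 97187)) = 1/(-746677 - 14286460/147) = 1/(-124047979/147) = -147/124047979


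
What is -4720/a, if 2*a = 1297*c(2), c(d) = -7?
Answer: 9440/9079 ≈ 1.0398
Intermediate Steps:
a = -9079/2 (a = (1297*(-7))/2 = (1/2)*(-9079) = -9079/2 ≈ -4539.5)
-4720/a = -4720/(-9079/2) = -4720*(-2/9079) = 9440/9079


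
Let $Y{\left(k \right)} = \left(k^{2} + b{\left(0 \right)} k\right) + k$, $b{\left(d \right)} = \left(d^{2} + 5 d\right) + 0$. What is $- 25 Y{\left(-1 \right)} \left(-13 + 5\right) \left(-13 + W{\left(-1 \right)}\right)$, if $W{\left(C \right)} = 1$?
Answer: $0$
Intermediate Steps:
$b{\left(d \right)} = d^{2} + 5 d$
$Y{\left(k \right)} = k + k^{2}$ ($Y{\left(k \right)} = \left(k^{2} + 0 \left(5 + 0\right) k\right) + k = \left(k^{2} + 0 \cdot 5 k\right) + k = \left(k^{2} + 0 k\right) + k = \left(k^{2} + 0\right) + k = k^{2} + k = k + k^{2}$)
$- 25 Y{\left(-1 \right)} \left(-13 + 5\right) \left(-13 + W{\left(-1 \right)}\right) = - 25 \left(- (1 - 1)\right) \left(-13 + 5\right) \left(-13 + 1\right) = - 25 \left(\left(-1\right) 0\right) \left(\left(-8\right) \left(-12\right)\right) = \left(-25\right) 0 \cdot 96 = 0 \cdot 96 = 0$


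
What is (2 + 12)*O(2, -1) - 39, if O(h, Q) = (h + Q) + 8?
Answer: 87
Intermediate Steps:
O(h, Q) = 8 + Q + h (O(h, Q) = (Q + h) + 8 = 8 + Q + h)
(2 + 12)*O(2, -1) - 39 = (2 + 12)*(8 - 1 + 2) - 39 = 14*9 - 39 = 126 - 39 = 87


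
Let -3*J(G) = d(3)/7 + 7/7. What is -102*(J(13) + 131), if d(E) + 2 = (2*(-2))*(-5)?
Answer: -92684/7 ≈ -13241.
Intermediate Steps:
d(E) = 18 (d(E) = -2 + (2*(-2))*(-5) = -2 - 4*(-5) = -2 + 20 = 18)
J(G) = -25/21 (J(G) = -(18/7 + 7/7)/3 = -(18*(1/7) + 7*(1/7))/3 = -(18/7 + 1)/3 = -1/3*25/7 = -25/21)
-102*(J(13) + 131) = -102*(-25/21 + 131) = -102*2726/21 = -92684/7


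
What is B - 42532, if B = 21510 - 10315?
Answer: -31337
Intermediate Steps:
B = 11195
B - 42532 = 11195 - 42532 = -31337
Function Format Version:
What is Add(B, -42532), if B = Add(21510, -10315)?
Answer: -31337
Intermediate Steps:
B = 11195
Add(B, -42532) = Add(11195, -42532) = -31337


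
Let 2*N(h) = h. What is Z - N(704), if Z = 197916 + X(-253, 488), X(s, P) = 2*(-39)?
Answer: 197486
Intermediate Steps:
N(h) = h/2
X(s, P) = -78
Z = 197838 (Z = 197916 - 78 = 197838)
Z - N(704) = 197838 - 704/2 = 197838 - 1*352 = 197838 - 352 = 197486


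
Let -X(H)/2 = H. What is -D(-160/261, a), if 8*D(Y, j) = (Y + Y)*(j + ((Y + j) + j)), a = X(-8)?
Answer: 494720/68121 ≈ 7.2624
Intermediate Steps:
X(H) = -2*H
a = 16 (a = -2*(-8) = 16)
D(Y, j) = Y*(Y + 3*j)/4 (D(Y, j) = ((Y + Y)*(j + ((Y + j) + j)))/8 = ((2*Y)*(j + (Y + 2*j)))/8 = ((2*Y)*(Y + 3*j))/8 = (2*Y*(Y + 3*j))/8 = Y*(Y + 3*j)/4)
-D(-160/261, a) = -(-160/261)*(-160/261 + 3*16)/4 = -(-160*1/261)*(-160*1/261 + 48)/4 = -(-160)*(-160/261 + 48)/(4*261) = -(-160)*12368/(4*261*261) = -1*(-494720/68121) = 494720/68121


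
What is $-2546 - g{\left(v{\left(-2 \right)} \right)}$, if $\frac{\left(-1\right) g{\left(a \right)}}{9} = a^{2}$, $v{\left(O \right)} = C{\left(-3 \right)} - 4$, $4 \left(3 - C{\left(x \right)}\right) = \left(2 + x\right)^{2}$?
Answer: $- \frac{40511}{16} \approx -2531.9$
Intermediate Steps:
$C{\left(x \right)} = 3 - \frac{\left(2 + x\right)^{2}}{4}$
$v{\left(O \right)} = - \frac{5}{4}$ ($v{\left(O \right)} = \left(3 - \frac{\left(2 - 3\right)^{2}}{4}\right) - 4 = \left(3 - \frac{\left(-1\right)^{2}}{4}\right) - 4 = \left(3 - \frac{1}{4}\right) - 4 = \frac{11}{4} - 4 = - \frac{5}{4}$)
$g{\left(a \right)} = - 9 a^{2}$
$-2546 - g{\left(v{\left(-2 \right)} \right)} = -2546 - - 9 \left(- \frac{5}{4}\right)^{2} = -2546 - \left(-9\right) \frac{25}{16} = -2546 - - \frac{225}{16} = -2546 + \frac{225}{16} = - \frac{40511}{16}$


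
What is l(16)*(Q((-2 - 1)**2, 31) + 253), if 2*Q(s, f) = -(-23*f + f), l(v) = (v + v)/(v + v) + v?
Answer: 10098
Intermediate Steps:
l(v) = 1 + v (l(v) = (2*v)/((2*v)) + v = (2*v)*(1/(2*v)) + v = 1 + v)
Q(s, f) = 11*f (Q(s, f) = (-(-23*f + f))/2 = (-(-22)*f)/2 = (22*f)/2 = 11*f)
l(16)*(Q((-2 - 1)**2, 31) + 253) = (1 + 16)*(11*31 + 253) = 17*(341 + 253) = 17*594 = 10098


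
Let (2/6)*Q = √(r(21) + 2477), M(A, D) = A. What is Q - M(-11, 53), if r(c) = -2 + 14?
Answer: 11 + 3*√2489 ≈ 160.67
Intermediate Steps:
r(c) = 12
Q = 3*√2489 (Q = 3*√(12 + 2477) = 3*√2489 ≈ 149.67)
Q - M(-11, 53) = 3*√2489 - 1*(-11) = 3*√2489 + 11 = 11 + 3*√2489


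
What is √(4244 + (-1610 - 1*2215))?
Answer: √419 ≈ 20.469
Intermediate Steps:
√(4244 + (-1610 - 1*2215)) = √(4244 + (-1610 - 2215)) = √(4244 - 3825) = √419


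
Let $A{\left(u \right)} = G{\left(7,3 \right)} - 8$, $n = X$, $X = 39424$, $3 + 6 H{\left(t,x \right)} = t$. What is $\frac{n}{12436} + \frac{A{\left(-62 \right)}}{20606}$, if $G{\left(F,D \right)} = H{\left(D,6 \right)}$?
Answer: $\frac{101533932}{32032027} \approx 3.1698$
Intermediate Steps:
$H{\left(t,x \right)} = - \frac{1}{2} + \frac{t}{6}$
$G{\left(F,D \right)} = - \frac{1}{2} + \frac{D}{6}$
$n = 39424$
$A{\left(u \right)} = -8$ ($A{\left(u \right)} = \left(- \frac{1}{2} + \frac{1}{6} \cdot 3\right) - 8 = \left(- \frac{1}{2} + \frac{1}{2}\right) - 8 = 0 - 8 = -8$)
$\frac{n}{12436} + \frac{A{\left(-62 \right)}}{20606} = \frac{39424}{12436} - \frac{8}{20606} = 39424 \cdot \frac{1}{12436} - \frac{4}{10303} = \frac{9856}{3109} - \frac{4}{10303} = \frac{101533932}{32032027}$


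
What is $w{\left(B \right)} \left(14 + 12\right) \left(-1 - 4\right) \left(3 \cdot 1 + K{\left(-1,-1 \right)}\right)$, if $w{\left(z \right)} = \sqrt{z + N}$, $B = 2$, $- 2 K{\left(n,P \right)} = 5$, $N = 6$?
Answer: $- 130 \sqrt{2} \approx -183.85$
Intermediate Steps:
$K{\left(n,P \right)} = - \frac{5}{2}$ ($K{\left(n,P \right)} = \left(- \frac{1}{2}\right) 5 = - \frac{5}{2}$)
$w{\left(z \right)} = \sqrt{6 + z}$ ($w{\left(z \right)} = \sqrt{z + 6} = \sqrt{6 + z}$)
$w{\left(B \right)} \left(14 + 12\right) \left(-1 - 4\right) \left(3 \cdot 1 + K{\left(-1,-1 \right)}\right) = \sqrt{6 + 2} \left(14 + 12\right) \left(-1 - 4\right) \left(3 \cdot 1 - \frac{5}{2}\right) = \sqrt{8} \cdot 26 \left(-5\right) \left(3 - \frac{5}{2}\right) = 2 \sqrt{2} \left(-130\right) \frac{1}{2} = - 260 \sqrt{2} \cdot \frac{1}{2} = - 130 \sqrt{2}$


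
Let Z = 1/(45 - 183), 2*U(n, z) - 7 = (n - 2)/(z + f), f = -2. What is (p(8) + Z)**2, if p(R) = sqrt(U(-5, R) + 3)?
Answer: 56339/9522 - sqrt(213)/414 ≈ 5.8815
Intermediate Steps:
U(n, z) = 7/2 + (-2 + n)/(2*(-2 + z)) (U(n, z) = 7/2 + ((n - 2)/(z - 2))/2 = 7/2 + ((-2 + n)/(-2 + z))/2 = 7/2 + (-2 + n)/(2*(-2 + z)))
p(R) = sqrt(3 + (-21 + 7*R)/(2*(-2 + R))) (p(R) = sqrt((-16 - 5 + 7*R)/(2*(-2 + R)) + 3) = sqrt((-21 + 7*R)/(2*(-2 + R)) + 3) = sqrt(3 + (-21 + 7*R)/(2*(-2 + R))))
Z = -1/138 (Z = 1/(-138) = -1/138 ≈ -0.0072464)
(p(8) + Z)**2 = (sqrt(2)*sqrt((-33 + 13*8)/(-2 + 8))/2 - 1/138)**2 = (sqrt(2)*sqrt((-33 + 104)/6)/2 - 1/138)**2 = (sqrt(2)*sqrt((1/6)*71)/2 - 1/138)**2 = (sqrt(2)*sqrt(71/6)/2 - 1/138)**2 = (sqrt(2)*(sqrt(426)/6)/2 - 1/138)**2 = (sqrt(213)/6 - 1/138)**2 = (-1/138 + sqrt(213)/6)**2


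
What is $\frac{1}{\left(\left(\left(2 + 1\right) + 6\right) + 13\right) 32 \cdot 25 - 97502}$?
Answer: $- \frac{1}{79902} \approx -1.2515 \cdot 10^{-5}$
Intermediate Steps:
$\frac{1}{\left(\left(\left(2 + 1\right) + 6\right) + 13\right) 32 \cdot 25 - 97502} = \frac{1}{\left(\left(3 + 6\right) + 13\right) 32 \cdot 25 - 97502} = \frac{1}{\left(9 + 13\right) 32 \cdot 25 - 97502} = \frac{1}{22 \cdot 32 \cdot 25 - 97502} = \frac{1}{704 \cdot 25 - 97502} = \frac{1}{17600 - 97502} = \frac{1}{-79902} = - \frac{1}{79902}$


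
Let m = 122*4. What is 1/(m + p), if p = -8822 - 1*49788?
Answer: -1/58122 ≈ -1.7205e-5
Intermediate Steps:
p = -58610 (p = -8822 - 49788 = -58610)
m = 488
1/(m + p) = 1/(488 - 58610) = 1/(-58122) = -1/58122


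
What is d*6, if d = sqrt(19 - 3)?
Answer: 24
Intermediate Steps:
d = 4 (d = sqrt(16) = 4)
d*6 = 4*6 = 24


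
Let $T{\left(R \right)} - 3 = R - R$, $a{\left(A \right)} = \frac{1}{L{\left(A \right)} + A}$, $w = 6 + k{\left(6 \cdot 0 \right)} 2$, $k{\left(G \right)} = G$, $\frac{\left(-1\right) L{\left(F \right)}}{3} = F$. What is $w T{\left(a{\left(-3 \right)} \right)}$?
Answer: $18$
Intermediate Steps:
$L{\left(F \right)} = - 3 F$
$w = 6$ ($w = 6 + 6 \cdot 0 \cdot 2 = 6 + 0 \cdot 2 = 6 + 0 = 6$)
$a{\left(A \right)} = - \frac{1}{2 A}$ ($a{\left(A \right)} = \frac{1}{- 3 A + A} = \frac{1}{\left(-2\right) A} = - \frac{1}{2 A}$)
$T{\left(R \right)} = 3$ ($T{\left(R \right)} = 3 + \left(R - R\right) = 3 + 0 = 3$)
$w T{\left(a{\left(-3 \right)} \right)} = 6 \cdot 3 = 18$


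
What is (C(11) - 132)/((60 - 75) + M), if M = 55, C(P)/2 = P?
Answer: -11/4 ≈ -2.7500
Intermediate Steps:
C(P) = 2*P
(C(11) - 132)/((60 - 75) + M) = (2*11 - 132)/((60 - 75) + 55) = (22 - 132)/(-15 + 55) = -110/40 = -110*1/40 = -11/4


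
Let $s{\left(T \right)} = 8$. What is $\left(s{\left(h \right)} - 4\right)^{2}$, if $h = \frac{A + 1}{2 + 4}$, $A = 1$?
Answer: $16$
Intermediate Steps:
$h = \frac{1}{3}$ ($h = \frac{1 + 1}{2 + 4} = \frac{2}{6} = 2 \cdot \frac{1}{6} = \frac{1}{3} \approx 0.33333$)
$\left(s{\left(h \right)} - 4\right)^{2} = \left(8 - 4\right)^{2} = 4^{2} = 16$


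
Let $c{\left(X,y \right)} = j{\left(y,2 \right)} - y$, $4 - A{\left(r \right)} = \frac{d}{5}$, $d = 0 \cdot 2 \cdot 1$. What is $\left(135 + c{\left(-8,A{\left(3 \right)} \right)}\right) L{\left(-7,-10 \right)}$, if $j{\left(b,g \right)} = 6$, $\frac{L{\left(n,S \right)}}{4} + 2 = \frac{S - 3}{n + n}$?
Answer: $- \frac{4110}{7} \approx -587.14$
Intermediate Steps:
$L{\left(n,S \right)} = -8 + \frac{2 \left(-3 + S\right)}{n}$ ($L{\left(n,S \right)} = -8 + 4 \frac{S - 3}{n + n} = -8 + 4 \frac{-3 + S}{2 n} = -8 + \frac{2 \left(-3 + S\right)}{n}$)
$d = 0$ ($d = 0 \cdot 1 = 0$)
$A{\left(r \right)} = 4$ ($A{\left(r \right)} = 4 - \frac{0}{5} = 4 - 0 \cdot \frac{1}{5} = 4 - 0 = 4 + 0 = 4$)
$c{\left(X,y \right)} = 6 - y$
$\left(135 + c{\left(-8,A{\left(3 \right)} \right)}\right) L{\left(-7,-10 \right)} = \left(135 + \left(6 - 4\right)\right) \frac{2 \left(-3 - 10 - -28\right)}{-7} = \left(135 + \left(6 - 4\right)\right) 2 \left(- \frac{1}{7}\right) \left(-3 - 10 + 28\right) = \left(135 + 2\right) 2 \left(- \frac{1}{7}\right) 15 = 137 \left(- \frac{30}{7}\right) = - \frac{4110}{7}$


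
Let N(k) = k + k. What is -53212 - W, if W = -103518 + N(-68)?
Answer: 50442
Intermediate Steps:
N(k) = 2*k
W = -103654 (W = -103518 + 2*(-68) = -103518 - 136 = -103654)
-53212 - W = -53212 - 1*(-103654) = -53212 + 103654 = 50442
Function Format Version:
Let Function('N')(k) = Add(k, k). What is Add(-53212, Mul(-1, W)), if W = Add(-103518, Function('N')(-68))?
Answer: 50442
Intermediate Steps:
Function('N')(k) = Mul(2, k)
W = -103654 (W = Add(-103518, Mul(2, -68)) = Add(-103518, -136) = -103654)
Add(-53212, Mul(-1, W)) = Add(-53212, Mul(-1, -103654)) = Add(-53212, 103654) = 50442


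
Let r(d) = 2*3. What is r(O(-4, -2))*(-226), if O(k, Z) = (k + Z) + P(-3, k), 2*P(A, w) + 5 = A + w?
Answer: -1356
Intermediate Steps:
P(A, w) = -5/2 + A/2 + w/2 (P(A, w) = -5/2 + (A + w)/2 = -5/2 + (A/2 + w/2) = -5/2 + A/2 + w/2)
O(k, Z) = -4 + Z + 3*k/2 (O(k, Z) = (k + Z) + (-5/2 + (½)*(-3) + k/2) = (Z + k) + (-5/2 - 3/2 + k/2) = (Z + k) + (-4 + k/2) = -4 + Z + 3*k/2)
r(d) = 6
r(O(-4, -2))*(-226) = 6*(-226) = -1356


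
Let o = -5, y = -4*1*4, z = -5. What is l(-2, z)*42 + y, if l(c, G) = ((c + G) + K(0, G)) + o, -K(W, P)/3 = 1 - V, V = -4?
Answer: -1150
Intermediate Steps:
K(W, P) = -15 (K(W, P) = -3*(1 - 1*(-4)) = -3*(1 + 4) = -3*5 = -15)
y = -16 (y = -4*4 = -16)
l(c, G) = -20 + G + c (l(c, G) = ((c + G) - 15) - 5 = ((G + c) - 15) - 5 = (-15 + G + c) - 5 = -20 + G + c)
l(-2, z)*42 + y = (-20 - 5 - 2)*42 - 16 = -27*42 - 16 = -1134 - 16 = -1150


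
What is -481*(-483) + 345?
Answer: 232668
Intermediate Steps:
-481*(-483) + 345 = 232323 + 345 = 232668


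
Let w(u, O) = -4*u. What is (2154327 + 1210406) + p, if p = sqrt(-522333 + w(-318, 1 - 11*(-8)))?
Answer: 3364733 + I*sqrt(521061) ≈ 3.3647e+6 + 721.85*I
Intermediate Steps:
p = I*sqrt(521061) (p = sqrt(-522333 - 4*(-318)) = sqrt(-522333 + 1272) = sqrt(-521061) = I*sqrt(521061) ≈ 721.85*I)
(2154327 + 1210406) + p = (2154327 + 1210406) + I*sqrt(521061) = 3364733 + I*sqrt(521061)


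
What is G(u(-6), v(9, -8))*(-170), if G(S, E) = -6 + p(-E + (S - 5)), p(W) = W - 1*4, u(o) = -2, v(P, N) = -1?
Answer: 2720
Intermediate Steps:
p(W) = -4 + W (p(W) = W - 4 = -4 + W)
G(S, E) = -15 + S - E (G(S, E) = -6 + (-4 + (-E + (S - 5))) = -6 + (-4 + (-E + (-5 + S))) = -6 + (-4 + (-5 + S - E)) = -6 + (-9 + S - E) = -15 + S - E)
G(u(-6), v(9, -8))*(-170) = (-15 - 2 - 1*(-1))*(-170) = (-15 - 2 + 1)*(-170) = -16*(-170) = 2720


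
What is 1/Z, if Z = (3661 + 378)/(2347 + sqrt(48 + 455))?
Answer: 2347/4039 + sqrt(503)/4039 ≈ 0.58664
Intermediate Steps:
Z = 4039/(2347 + sqrt(503)) ≈ 1.7046
1/Z = 1/(9479533/5507906 - 4039*sqrt(503)/5507906)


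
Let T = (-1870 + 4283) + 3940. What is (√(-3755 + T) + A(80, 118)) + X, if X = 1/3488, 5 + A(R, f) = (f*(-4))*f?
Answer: -194285087/3488 + √2598 ≈ -55650.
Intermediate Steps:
T = 6353 (T = 2413 + 3940 = 6353)
A(R, f) = -5 - 4*f² (A(R, f) = -5 + (f*(-4))*f = -5 + (-4*f)*f = -5 - 4*f²)
X = 1/3488 ≈ 0.00028670
(√(-3755 + T) + A(80, 118)) + X = (√(-3755 + 6353) + (-5 - 4*118²)) + 1/3488 = (√2598 + (-5 - 4*13924)) + 1/3488 = (√2598 + (-5 - 55696)) + 1/3488 = (√2598 - 55701) + 1/3488 = (-55701 + √2598) + 1/3488 = -194285087/3488 + √2598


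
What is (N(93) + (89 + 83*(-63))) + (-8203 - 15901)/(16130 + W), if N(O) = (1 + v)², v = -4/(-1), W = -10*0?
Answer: -41264527/8065 ≈ -5116.5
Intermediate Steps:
W = 0
v = 4 (v = -4*(-1) = 4)
N(O) = 25 (N(O) = (1 + 4)² = 5² = 25)
(N(93) + (89 + 83*(-63))) + (-8203 - 15901)/(16130 + W) = (25 + (89 + 83*(-63))) + (-8203 - 15901)/(16130 + 0) = (25 + (89 - 5229)) - 24104/16130 = (25 - 5140) - 24104*1/16130 = -5115 - 12052/8065 = -41264527/8065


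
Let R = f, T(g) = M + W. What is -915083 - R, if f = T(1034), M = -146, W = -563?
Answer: -914374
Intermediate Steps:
T(g) = -709 (T(g) = -146 - 563 = -709)
f = -709
R = -709
-915083 - R = -915083 - 1*(-709) = -915083 + 709 = -914374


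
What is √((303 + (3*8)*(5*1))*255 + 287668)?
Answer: √395533 ≈ 628.91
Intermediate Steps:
√((303 + (3*8)*(5*1))*255 + 287668) = √((303 + 24*5)*255 + 287668) = √((303 + 120)*255 + 287668) = √(423*255 + 287668) = √(107865 + 287668) = √395533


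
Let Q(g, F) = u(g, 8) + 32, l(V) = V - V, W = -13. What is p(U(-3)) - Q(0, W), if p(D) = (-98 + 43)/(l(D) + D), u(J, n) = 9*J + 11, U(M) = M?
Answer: -74/3 ≈ -24.667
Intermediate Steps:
l(V) = 0
u(J, n) = 11 + 9*J
Q(g, F) = 43 + 9*g (Q(g, F) = (11 + 9*g) + 32 = 43 + 9*g)
p(D) = -55/D (p(D) = (-98 + 43)/(0 + D) = -55/D)
p(U(-3)) - Q(0, W) = -55/(-3) - (43 + 9*0) = -55*(-⅓) - (43 + 0) = 55/3 - 1*43 = 55/3 - 43 = -74/3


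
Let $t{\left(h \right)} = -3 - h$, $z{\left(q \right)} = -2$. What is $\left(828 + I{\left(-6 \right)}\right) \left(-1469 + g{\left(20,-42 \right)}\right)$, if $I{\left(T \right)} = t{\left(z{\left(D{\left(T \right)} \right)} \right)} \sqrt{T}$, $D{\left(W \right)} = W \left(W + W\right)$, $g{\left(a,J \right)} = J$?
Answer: $-1251108 + 1511 i \sqrt{6} \approx -1.2511 \cdot 10^{6} + 3701.2 i$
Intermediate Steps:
$D{\left(W \right)} = 2 W^{2}$ ($D{\left(W \right)} = W 2 W = 2 W^{2}$)
$I{\left(T \right)} = - \sqrt{T}$ ($I{\left(T \right)} = \left(-3 - -2\right) \sqrt{T} = \left(-3 + 2\right) \sqrt{T} = - \sqrt{T}$)
$\left(828 + I{\left(-6 \right)}\right) \left(-1469 + g{\left(20,-42 \right)}\right) = \left(828 - \sqrt{-6}\right) \left(-1469 - 42\right) = \left(828 - i \sqrt{6}\right) \left(-1511\right) = -1251108 + 1511 i \sqrt{6}$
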